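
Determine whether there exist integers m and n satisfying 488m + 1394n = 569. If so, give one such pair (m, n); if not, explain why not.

Both 488 and 1394 are divisible by gcd(488, 1394) = 2, hence so is any combination 488m + 1394n.
However 569 leaves remainder 1 on division by 2.
So the equation is unsolvable over ℤ.

No such integers exist.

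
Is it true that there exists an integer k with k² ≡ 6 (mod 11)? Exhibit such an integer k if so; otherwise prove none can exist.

No such integer exists.

Squares mod 11 repeat after k = 5 (as (−k)² = k²); for k = 0..5 they are 0, 1, 4, 9, 5, 3.
So the quadratic residues mod 11 are {0, 1, 3, 4, 5, 9}, and 6 is not among them.
Hence no integer k has k² ≡ 6 (mod 11).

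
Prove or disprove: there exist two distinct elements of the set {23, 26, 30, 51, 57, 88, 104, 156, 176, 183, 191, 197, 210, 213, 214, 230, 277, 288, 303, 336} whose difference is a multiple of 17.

Both 23 and 57 leave remainder 6 on division by 17; their difference 34 = 2·17 is a multiple of 17.

23 and 57 are such a pair.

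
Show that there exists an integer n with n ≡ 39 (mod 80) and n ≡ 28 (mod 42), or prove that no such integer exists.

There is no such integer.

Both moduli are multiples of 2 = gcd(80, 42), so any solution would satisfy n ≡ 39 and n ≡ 28 modulo 2 simultaneously.
However 39 ≡ 1 and 28 ≡ 0 (mod 2), and 1 ≠ 0.
Hence the system has no solution.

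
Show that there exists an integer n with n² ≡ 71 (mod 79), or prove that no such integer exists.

Apply Euler's criterion with the prime 79: 71 is a quadratic residue iff 71^39 ≡ 1 (mod 79), and a non-residue iff it is ≡ −1.
Repeated squaring mod 79: 71^2 = 5041 ≡ 64; 71^4 ≡ 64² = 4096 ≡ 67; 71^8 ≡ 67² = 4489 ≡ 65; 71^16 ≡ 65² = 4225 ≡ 38; 71^32 ≡ 38² = 1444 ≡ 22.
Since 39 = 32 + 4 + 2 + 1, 71^39 ≡ 22 · 67 · 64 · 71; multiplying out mod 79: 22·67 = 1474 ≡ 52, then 52·64 = 3328 ≡ 10, then 10·71 = 710 ≡ 78. Thus 71^39 ≡ 78 ≡ −1 (mod 79).
By Euler's criterion 71 is a quadratic non-residue mod 79: no n satisfies n² ≡ 71 (mod 79).

No, no such integer exists.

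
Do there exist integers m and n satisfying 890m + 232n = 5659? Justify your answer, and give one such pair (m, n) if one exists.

Both 890 and 232 are divisible by gcd(890, 232) = 2, hence so is any combination 890m + 232n.
But 5659 = 2·2829 + 1, so 2 ∤ 5659.
So the equation is unsolvable over ℤ.

No such integers exist.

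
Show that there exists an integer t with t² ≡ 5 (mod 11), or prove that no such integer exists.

t = 4

t = 4 works: 4² = 16, and 16 − 5 = 11 = 1·11.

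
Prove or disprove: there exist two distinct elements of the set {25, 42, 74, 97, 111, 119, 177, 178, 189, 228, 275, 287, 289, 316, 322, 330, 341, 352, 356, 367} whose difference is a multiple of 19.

Both 25 and 177 leave remainder 6 on division by 19; their difference 152 = 8·19 is a multiple of 19.

The pair (25, 177) works.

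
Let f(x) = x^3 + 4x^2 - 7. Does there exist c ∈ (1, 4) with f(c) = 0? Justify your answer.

f(1) = -2 and f(4) = 121, which have opposite signs.
f is continuous everywhere (it is a polynomial), in particular on [1, 4].
So by the Intermediate Value Theorem there is a c strictly between 1 and 4 with f(c) = 0.

Yes, f has a root in the interval.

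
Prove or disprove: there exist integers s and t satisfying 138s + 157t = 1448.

s = 56, t = -40

Since gcd(138, 157) = 1, every integer is an integer combination of 138 and 157.
Dividing repeatedly: 157 = 1·138 + 19, 138 = 7·19 + 5, 19 = 3·5 + 4, 5 = 1·4 + 1, 4 = 4·1 + 0.
Unwinding: 1 = 5 − 1·4 = 5 − (19 − 3·5) = −19 + 4·5 = −19 + 4·(138 − 7·19) = 4·138 − 29·19 = 4·138 − 29·(157 − 1·138) = −29·157 + 33·138, i.e. 138·33 + 157·(-29) = 1.
Multiplying through by 1448: s = 33·1448 = 47784, t = (-29)·1448 = -41992 is a solution.
The general solution is s = 47784 + 157k, t = -41992 − 138k; taking k = -304 gives the smaller pair s = 56, t = -40.
Check: 138·56 + 157·(-40) = 7728 − 6280 = 1448. ✓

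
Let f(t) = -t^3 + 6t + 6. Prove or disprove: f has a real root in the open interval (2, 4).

Such a root exists.

f(2) = 10 and f(4) = -34, which have opposite signs.
As a polynomial, f is continuous on every closed interval.
By the Intermediate Value Theorem f must vanish at some point of (2, 4).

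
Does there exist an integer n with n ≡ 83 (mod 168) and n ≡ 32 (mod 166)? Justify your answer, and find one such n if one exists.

Reduce both congruences modulo 2, which divides 168 and 166: they say n ≡ 83 (mod 2) and n ≡ 32 (mod 2).
However 83 ≡ 1 and 32 ≡ 0 (mod 2), and 1 ≠ 0.
So no integer satisfies both congruences.

No, no such integer exists.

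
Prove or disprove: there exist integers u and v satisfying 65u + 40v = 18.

Both 65 and 40 are divisible by gcd(65, 40) = 5, hence so is any combination 65u + 40v.
But 18 is not a multiple of 5 (it leaves remainder 3).
Hence no integers u, v satisfy the equation.

There are no such integers.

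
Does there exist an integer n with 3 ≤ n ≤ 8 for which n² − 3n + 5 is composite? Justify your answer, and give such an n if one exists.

At n = 4: 4² − 3·4 + 5 = 9 = 3·3, which is composite.

n = 4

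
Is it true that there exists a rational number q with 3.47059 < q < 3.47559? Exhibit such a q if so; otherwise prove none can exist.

Scale by 19: the interval becomes (65.94121, 66.03621), which contains the integer 66.
Dividing back, 3.47059 < 66/19 < 3.47559, and 66/19 is rational.

q = 66/19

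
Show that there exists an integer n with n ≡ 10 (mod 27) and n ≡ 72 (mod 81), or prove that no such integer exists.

No such integer exists.

gcd(27, 81) = 27. If n ≡ 10 (mod 27) and n ≡ 72 (mod 81), then n ≡ 10 (mod 27) and n ≡ 72 (mod 27).
But 10 mod 27 = 10 while 72 mod 27 = 18, a contradiction.
So no integer satisfies both congruences.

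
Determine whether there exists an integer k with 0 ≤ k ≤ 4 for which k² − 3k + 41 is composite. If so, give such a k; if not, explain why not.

k = 1

At k = 1: 1² − 3·1 + 41 = 39 = 3·13, which is composite.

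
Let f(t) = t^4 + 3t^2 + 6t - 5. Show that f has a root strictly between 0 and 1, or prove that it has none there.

f(0) = -5 and f(1) = 5, which have opposite signs.
Since f is a polynomial it is continuous on [0, 1].
By the Intermediate Value Theorem f must vanish at some point of (0, 1).

Such a root exists.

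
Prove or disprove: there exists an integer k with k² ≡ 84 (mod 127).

k = 46

k = 46 works: 46² = 2116, and 2116 − 84 = 2032 = 16·127.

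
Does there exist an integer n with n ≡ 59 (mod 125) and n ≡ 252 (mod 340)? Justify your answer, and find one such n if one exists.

No such integer exists.

Reduce both congruences modulo 5, which divides 125 and 340: they say n ≡ 59 (mod 5) and n ≡ 252 (mod 5).
However 59 ≡ 4 and 252 ≡ 2 (mod 5), and 4 ≠ 2.
So no integer satisfies both congruences.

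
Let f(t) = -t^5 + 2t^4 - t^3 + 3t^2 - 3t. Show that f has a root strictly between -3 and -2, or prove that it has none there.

No.

The endpoint values f(-3) = 468 and f(-2) = 90 are both positive. Claim: f(t) > 0 for every t in (-3, -2).
Shift to the endpoint -2: with t = -2 − u (0 < u < 1), one computes f(-2 − u) = u^5 + 12u^4 + 57u^3 + 137u^2 + 171u + 90.
All 6 nonzero coefficients of this polynomial in u are positive; hence for u > 0 the value is a sum of positive terms (the constant 90 among them).
Therefore f(t) > 0 throughout (-3, -2), and f has no zero there.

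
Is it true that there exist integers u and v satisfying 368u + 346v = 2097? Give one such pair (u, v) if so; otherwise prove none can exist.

There are no such integers.

Any value of 368u + 346v is a multiple of gcd(368, 346) = 2.
But 2097 = 2·1048 + 1, so 2 ∤ 2097.
Hence no integers u, v satisfy the equation.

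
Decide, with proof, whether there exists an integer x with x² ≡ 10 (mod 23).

23 is prime, so by Euler's criterion 10 is a square mod 23 iff 10^((23−1)/2) = 10^11 ≡ 1 (mod 23).
Repeated squaring mod 23: 10^2 = 100 ≡ 8; 10^4 ≡ 8² = 64 ≡ 18; 10^8 ≡ 18² = 324 ≡ 2.
Since 11 = 8 + 2 + 1, 10^11 ≡ 2 · 8 · 10; multiplying out mod 23: 2·8 = 16 ≡ 16, then 16·10 = 160 ≡ 22. Thus 10^11 ≡ 22 ≡ −1 (mod 23).
By Euler's criterion 10 is a quadratic non-residue mod 23: no x satisfies x² ≡ 10 (mod 23).

No such integer exists.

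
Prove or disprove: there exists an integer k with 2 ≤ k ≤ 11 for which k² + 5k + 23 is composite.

The values for k = 2, 3, …, 11 are 37, 47, 59, 73, 89, 107, 127, 149, 173, 199, and each of these is prime.
So no value in the range makes the expression composite.

No, no such integer k in that range exists.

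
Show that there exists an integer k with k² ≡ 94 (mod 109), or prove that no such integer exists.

k = 58

k = 58 works: 58² = 3364, and 3364 − 94 = 3270 = 30·109.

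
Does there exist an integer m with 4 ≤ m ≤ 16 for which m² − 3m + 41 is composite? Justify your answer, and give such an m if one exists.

m = 11

At m = 11: 11² − 3·11 + 41 = 129 = 3·43, which is composite.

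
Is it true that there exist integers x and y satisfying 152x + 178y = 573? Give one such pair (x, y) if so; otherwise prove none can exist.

Any value of 152x + 178y is a multiple of gcd(152, 178) = 2.
But 573 is not a multiple of 2 (it leaves remainder 1).
So the equation is unsolvable over ℤ.

No such integers exist.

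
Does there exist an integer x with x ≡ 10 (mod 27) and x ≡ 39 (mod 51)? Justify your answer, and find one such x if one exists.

Reduce both congruences modulo 3, which divides 27 and 51: they say x ≡ 10 (mod 3) and x ≡ 39 (mod 3).
These are incompatible: 10 − 39 = -29 is not divisible by 3.
Hence the system has no solution.

No, no such integer exists.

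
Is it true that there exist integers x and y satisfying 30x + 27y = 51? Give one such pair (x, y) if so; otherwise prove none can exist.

gcd(30, 27) = 3, and 3 divides 51, so integer solutions exist.
Dividing through by 3 reduces the equation to 10x + 9y = 17.
Run the Euclidean algorithm on 10 and 9: 10 = 1·9 + 1, 9 = 9·1 + 0.
Unwinding: 1 = 10 − 1·9, i.e. 10·1 + 9·(-1) = 1.
Times 17: 10·17 + 9·(-17) = 17, so (17, -17) solves it.
The general solution is x = 17 + 9k, y = -17 − 10k; taking k = -1 gives the smaller pair x = 8, y = -7.
Indeed 30·8 + 27·(-7) = 240 − 189 = 51.

x = 8, y = -7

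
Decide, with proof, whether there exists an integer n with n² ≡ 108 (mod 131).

n = 34

Take n = 34. Then 34² = 1156 = 8·131 + 108, so 34² ≡ 108 (mod 131).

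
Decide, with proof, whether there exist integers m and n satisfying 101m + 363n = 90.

Since gcd(101, 363) = 1, every integer is an integer combination of 101 and 363.
Euclidean algorithm: 363 = 3·101 + 60, 101 = 1·60 + 41, 60 = 1·41 + 19, 41 = 2·19 + 3, 19 = 6·3 + 1, 3 = 3·1 + 0.
Unwinding: 1 = 19 − 6·3 = 19 − 6·(41 − 2·19) = −6·41 + 13·19 = −6·41 + 13·(60 − 1·41) = 13·60 − 19·41 = 13·60 − 19·(101 − 1·60) = −19·101 + 32·60 = −19·101 + 32·(363 − 3·101) = 32·363 − 115·101, i.e. 101·(-115) + 363·32 = 1.
Multiplying through by 90: m = (-115)·90 = -10350, n = 32·90 = 2880 is a solution.
Adding 29·363 to m and subtracting 29·101 from n gives the tidier solution (177, -49).
Check: 101·177 + 363·(-49) = 17877 − 17787 = 90. ✓

m = 177, n = -49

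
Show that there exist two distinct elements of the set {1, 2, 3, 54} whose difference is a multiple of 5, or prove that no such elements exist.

No such pair exists.

Two integers differ by a multiple of 5 exactly when they have the same residue mod 5. The residues are 1↦1, 2↦2, 3↦3, 54↦4.
No residue repeats among the 4 elements, so no pair has difference ≡ 0 (mod 5).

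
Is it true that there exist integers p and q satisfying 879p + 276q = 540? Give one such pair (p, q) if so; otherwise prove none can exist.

p = 16, q = -49

Since gcd(879, 276) = 3 and 540 = 3·180, Bézout's identity guarantees a solution.
Dividing through by 3 reduces the equation to 293p + 92q = 180.
Dividing repeatedly: 293 = 3·92 + 17, 92 = 5·17 + 7, 17 = 2·7 + 3, 7 = 2·3 + 1, 3 = 3·1 + 0.
Unwinding: 1 = 7 − 2·3 = 7 − 2·(17 − 2·7) = −2·17 + 5·7 = −2·17 + 5·(92 − 5·17) = 5·92 − 27·17 = 5·92 − 27·(293 − 3·92) = −27·293 + 86·92, i.e. 293·(-27) + 92·86 = 1.
Multiplying through by 180: p = (-27)·180 = -4860, q = 86·180 = 15480 is a solution.
Adding 53·92 to p and subtracting 53·293 from q gives the tidier solution (16, -49).
Check: 879·16 + 276·(-49) = 14064 − 13524 = 540. ✓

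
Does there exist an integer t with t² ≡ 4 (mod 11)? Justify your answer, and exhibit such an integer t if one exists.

t = 2

Take t = 2. Then 2² = 4, and since 0 ≤ 4 < 11 this is already reduced: 2² ≡ 4 (mod 11).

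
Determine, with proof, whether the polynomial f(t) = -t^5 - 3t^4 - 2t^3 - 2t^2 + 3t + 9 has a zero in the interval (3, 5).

f(3) = -540 and f(5) = -5276, both negative, so a sign-change argument is unavailable; we show f keeps this sign on the whole interval.
Shift to the endpoint 3: with t = 3 + u (0 < u < 2), one computes f(3 + u) = -u^5 - 18u^4 - 128u^3 - 452u^2 - 792u - 540.
All 6 nonzero coefficients of this polynomial in u are negative; hence for u > 0 the value is a sum of negative terms (the constant -540 among them).
So f is strictly negative on (3, 5); no root exists in the interval.

No such root exists.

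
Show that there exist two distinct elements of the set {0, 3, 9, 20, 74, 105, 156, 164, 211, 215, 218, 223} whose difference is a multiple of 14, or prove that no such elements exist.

Residues mod 14: 0↦0, 3↦3, 9↦9, 20↦6, 74↦4, 105↦7, 156↦2, 164↦10, 211↦1, 215↦5, 218↦8, 223↦13.
These 12 residues are pairwise different, hence no difference of two elements is divisible by 14.

No such pair exists.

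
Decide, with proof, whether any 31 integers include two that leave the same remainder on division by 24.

True.

Partition the integers by their residue mod 24; there are 24 classes.
Placing 31 integers into 24 classes, some class receives at least two — say a and b.
That is, a and b leave the same remainder on division by 24, as claimed.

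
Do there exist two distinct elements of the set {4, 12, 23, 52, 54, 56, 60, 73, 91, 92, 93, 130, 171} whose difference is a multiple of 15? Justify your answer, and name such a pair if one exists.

There is no such pair.

Reduce each element modulo 15: 4↦4, 12↦12, 23↦8, 52↦7, 54↦9, 56↦11, 60↦0, 73↦13, 91↦1, 92↦2, 93↦3, 130↦10, 171↦6.
These 13 residues are pairwise different, hence no difference of two elements is divisible by 15.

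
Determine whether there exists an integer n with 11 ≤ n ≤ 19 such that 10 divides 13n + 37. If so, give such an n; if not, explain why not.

n = 11

Try n = 11: 13·11 + 37 = 180 = 18·10, which is divisible by 10.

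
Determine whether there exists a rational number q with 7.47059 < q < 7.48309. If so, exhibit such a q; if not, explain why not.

Scale by 19: the interval becomes (141.94121, 142.17871), which contains the integer 142.
Dividing back, 7.47059 < 142/19 < 7.48309, and 142/19 is rational.

q = 142/19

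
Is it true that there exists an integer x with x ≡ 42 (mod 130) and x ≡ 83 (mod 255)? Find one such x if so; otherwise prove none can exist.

Both moduli are multiples of 5 = gcd(130, 255), so any solution would satisfy x ≡ 42 and x ≡ 83 modulo 5 simultaneously.
But 42 mod 5 = 2 while 83 mod 5 = 3, a contradiction.
So no integer satisfies both congruences.

No such integer exists.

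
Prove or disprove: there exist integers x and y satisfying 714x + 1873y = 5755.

x = 1784, y = -677

714 and 1873 are coprime, so 714x + 1873y ranges over all of ℤ.
Euclidean algorithm: 1873 = 2·714 + 445, 714 = 1·445 + 269, 445 = 1·269 + 176, 269 = 1·176 + 93, 176 = 1·93 + 83, 93 = 1·83 + 10, 83 = 8·10 + 3, 10 = 3·3 + 1, 3 = 3·1 + 0.
Unwinding: 1 = 10 − 3·3 = 10 − 3·(83 − 8·10) = −3·83 + 25·10 = −3·83 + 25·(93 − 1·83) = 25·93 − 28·83 = 25·93 − 28·(176 − 1·93) = −28·176 + 53·93 = −28·176 + 53·(269 − 1·176) = 53·269 − 81·176 = 53·269 − 81·(445 − 1·269) = −81·445 + 134·269 = −81·445 + 134·(714 − 1·445) = 134·714 − 215·445 = 134·714 − 215·(1873 − 2·714) = −215·1873 + 564·714, i.e. 714·564 + 1873·(-215) = 1.
Times 5755: 714·3245820 + 1873·(-1237325) = 5755, so (3245820, -1237325) solves it.
Shifting by a multiple of (1873, −714) keeps it a solution: x = 3245820 − 1732·1873 = 1784, y = -1237325 + 1732·714 = -677.
Indeed 714·1784 + 1873·(-677) = 1273776 − 1268021 = 5755.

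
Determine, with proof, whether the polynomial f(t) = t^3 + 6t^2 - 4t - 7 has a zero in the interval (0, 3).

f(0) = -7 and f(3) = 62, which have opposite signs.
f is continuous everywhere (it is a polynomial), in particular on [0, 3].
By the Intermediate Value Theorem f must vanish at some point of (0, 3).

Yes, f has a root in the interval.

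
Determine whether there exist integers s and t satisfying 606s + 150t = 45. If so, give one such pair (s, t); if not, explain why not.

No, no such integers exist.

Both 606 and 150 are divisible by gcd(606, 150) = 6, hence so is any combination 606s + 150t.
However 45 leaves remainder 3 on division by 6.
So the equation is unsolvable over ℤ.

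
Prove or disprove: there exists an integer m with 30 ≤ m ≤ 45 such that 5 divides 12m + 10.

Try m = 30: 12·30 + 10 = 370 = 74·5, which is divisible by 5.

m = 30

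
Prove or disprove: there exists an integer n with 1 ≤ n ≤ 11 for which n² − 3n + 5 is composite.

At n = 8: 8² − 3·8 + 5 = 45 = 3·15, which is composite.

n = 8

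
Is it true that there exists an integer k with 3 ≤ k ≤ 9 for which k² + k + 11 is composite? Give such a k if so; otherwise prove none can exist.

No such integer k in that range exists.

The values for k = 3, 4, …, 9 are 23, 31, 41, 53, 67, 83, 101, and each of these is prime.
So no value in the range makes the expression composite.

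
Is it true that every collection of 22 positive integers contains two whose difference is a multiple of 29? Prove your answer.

Try 22 consecutive integers, 55, 56, …, 76. Their remainders mod 29 are 26, 27, 28, 0, 1, 2, 3, 4, 5, 6, 7, 8, 9, 10, 11, 12, 13, 14, 15, 16, 17, 18 — pairwise different, as any 22 ≤ 29 consecutive integers have distinct residues.
The differences between them range over 1, …, 21, none of which is divisible by 29.

No, the set {55, 56, 57, 58, 59, 60, 61, 62, 63, 64, 65, 66, 67, 68, 69, 70, 71, 72, 73, 74, 75, 76} is a counterexample.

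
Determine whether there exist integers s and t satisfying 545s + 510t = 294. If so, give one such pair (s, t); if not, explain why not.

No, no such integers exist.

gcd(545, 510) = 5, so every integer of the form 545s + 510t is a multiple of 5.
However 294 leaves remainder 4 on division by 5.
Therefore 545s + 510t = 294 has no solution in integers.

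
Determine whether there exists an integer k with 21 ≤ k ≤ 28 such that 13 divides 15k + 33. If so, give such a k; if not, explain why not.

At k = 21, 15·21 + 33 = 348 ≡ 10 (mod 13), and each step in k adds 15 ≡ 2 (mod 13), giving residues 10, 12, 1, 3, 5, 7, 9, 11 for k = 21, 22, …, 28.
The residue 0 does not occur, so no k in [21, 28] makes 15k + 33 a multiple of 13.

No such integer k in that range exists.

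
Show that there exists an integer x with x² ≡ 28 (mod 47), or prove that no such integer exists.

x = 34 works: 34² = 1156, and 1156 − 28 = 1128 = 24·47.

x = 34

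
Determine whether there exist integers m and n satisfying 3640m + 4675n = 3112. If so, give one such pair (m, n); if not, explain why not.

No such integers exist.

Both 3640 and 4675 are divisible by gcd(3640, 4675) = 5, hence so is any combination 3640m + 4675n.
However 3112 leaves remainder 2 on division by 5.
Hence no integers m, n satisfy the equation.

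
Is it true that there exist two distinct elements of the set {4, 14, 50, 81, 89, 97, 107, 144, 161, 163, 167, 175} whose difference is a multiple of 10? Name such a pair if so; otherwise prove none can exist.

4 and 14 are such a pair.

Both 4 and 14 leave remainder 4 on division by 10; their difference 10 = 1·10 is a multiple of 10.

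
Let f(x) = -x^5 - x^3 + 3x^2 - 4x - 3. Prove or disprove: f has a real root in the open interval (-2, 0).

f(-2) = 57 and f(0) = -3, which have opposite signs.
Since f is a polynomial it is continuous on [-2, 0].
By the Intermediate Value Theorem f must vanish at some point of (-2, 0).

Yes, f has a root in the interval.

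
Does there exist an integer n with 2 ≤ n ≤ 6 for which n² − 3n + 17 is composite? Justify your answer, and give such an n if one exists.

At n = 4: 4² − 3·4 + 17 = 21 = 3·7, which is composite.

n = 4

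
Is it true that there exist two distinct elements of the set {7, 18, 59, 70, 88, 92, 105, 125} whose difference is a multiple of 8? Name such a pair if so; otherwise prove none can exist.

No, no such pair exists.

Reduce each element modulo 8: 7↦7, 18↦2, 59↦3, 70↦6, 88↦0, 92↦4, 105↦1, 125↦5.
All 8 residues are distinct, so no two elements differ by a multiple of 8.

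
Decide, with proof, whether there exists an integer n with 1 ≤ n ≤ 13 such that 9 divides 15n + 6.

n = 2

At n = 1 the value 21 is not a multiple of 9. Try n = 2: 15·2 + 6 = 36 = 4·9, which is divisible by 9.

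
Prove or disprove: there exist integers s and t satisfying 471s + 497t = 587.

s = 73, t = -68

Since gcd(471, 497) = 1, every integer is an integer combination of 471 and 497.
Run the Euclidean algorithm on 497 and 471: 497 = 1·471 + 26, 471 = 18·26 + 3, 26 = 8·3 + 2, 3 = 1·2 + 1, 2 = 2·1 + 0.
Unwinding: 1 = 3 − 1·2 = 3 − (26 − 8·3) = −26 + 9·3 = −26 + 9·(471 − 18·26) = 9·471 − 163·26 = 9·471 − 163·(497 − 1·471) = −163·497 + 172·471, i.e. 471·172 + 497·(-163) = 1.
Times 587: 471·100964 + 497·(-95681) = 587, so (100964, -95681) solves it.
Subtracting 203·497 from s and adding 203·471 to t gives the tidier solution (73, -68).
Indeed 471·73 + 497·(-68) = 34383 − 33796 = 587.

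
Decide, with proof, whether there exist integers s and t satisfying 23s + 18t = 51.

s = 3, t = -1

23 and 18 are coprime, so 23s + 18t ranges over all of ℤ.
Dividing repeatedly: 23 = 1·18 + 5, 18 = 3·5 + 3, 5 = 1·3 + 2, 3 = 1·2 + 1, 2 = 2·1 + 0.
Back-substituting, 1 = 3 − 1·2 = 3 − (5 − 1·3) = −5 + 2·3 = −5 + 2·(18 − 3·5) = 2·18 − 7·5 = 2·18 − 7·(23 − 1·18) = −7·23 + 9·18; that is, 23·(-7) + 18·9 = 1.
Scaling by 51 gives the particular solution (s, t) = (-357, 459).
The general solution is s = -357 + 18k, t = 459 − 23k; taking k = 20 gives the smaller pair s = 3, t = -1.
Indeed 23·3 + 18·(-1) = 69 − 18 = 51.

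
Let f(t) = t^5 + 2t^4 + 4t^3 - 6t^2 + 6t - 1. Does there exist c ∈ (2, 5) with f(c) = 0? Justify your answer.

The endpoint values f(2) = 83 and f(5) = 4754 are both positive. Claim: f(t) > 0 for every t in (2, 5).
Substitute t = 2 + u, where 0 < u < 3 on the interval. Expanding, f(2 + u) = u^5 + 12u^4 + 60u^3 + 146u^2 + 174u + 83.
All 6 nonzero coefficients of this polynomial in u are positive; hence for u > 0 the value is a sum of positive terms (the constant 83 among them).
So f is strictly positive on (2, 5); no root exists in the interval.

No such root exists.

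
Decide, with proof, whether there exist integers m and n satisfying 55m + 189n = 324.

Since gcd(55, 189) = 1, every integer is an integer combination of 55 and 189.
Run the Euclidean algorithm on 189 and 55: 189 = 3·55 + 24, 55 = 2·24 + 7, 24 = 3·7 + 3, 7 = 2·3 + 1, 3 = 3·1 + 0.
Working back up the chain: 1 = 7 − 2·3 = 7 − 2·(24 − 3·7) = −2·24 + 7·7 = −2·24 + 7·(55 − 2·24) = 7·55 − 16·24 = 7·55 − 16·(189 − 3·55) = −16·189 + 55·55. So 55·55 + 189·(-16) = 1.
Multiplying through by 324: m = 55·324 = 17820, n = (-16)·324 = -5184 is a solution.
Subtracting 94·189 from m and adding 94·55 to n gives the tidier solution (54, -14).
Check: 55·54 + 189·(-14) = 2970 − 2646 = 324. ✓

m = 54, n = -14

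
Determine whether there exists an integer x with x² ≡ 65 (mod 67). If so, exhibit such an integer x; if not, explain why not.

x = 20

Take x = 20. Then 20² = 400 = 5·67 + 65, so 20² ≡ 65 (mod 67).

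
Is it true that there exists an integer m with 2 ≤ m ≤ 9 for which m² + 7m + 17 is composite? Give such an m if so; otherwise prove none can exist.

m = 5

At m = 5: 5² + 7·5 + 17 = 77 = 7·11, which is composite.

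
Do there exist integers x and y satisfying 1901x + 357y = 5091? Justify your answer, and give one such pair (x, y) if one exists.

1901 and 357 are coprime, so 1901x + 357y ranges over all of ℤ.
Run the Euclidean algorithm on 1901 and 357: 1901 = 5·357 + 116, 357 = 3·116 + 9, 116 = 12·9 + 8, 9 = 1·8 + 1, 8 = 8·1 + 0.
Back-substituting, 1 = 9 − 1·8 = 9 − (116 − 12·9) = −116 + 13·9 = −116 + 13·(357 − 3·116) = 13·357 − 40·116 = 13·357 − 40·(1901 − 5·357) = −40·1901 + 213·357; that is, 1901·(-40) + 357·213 = 1.
Times 5091: 1901·(-203640) + 357·1084383 = 5091, so (-203640, 1084383) solves it.
Shifting by a multiple of (357, −1901) keeps it a solution: x = -203640 + 571·357 = 207, y = 1084383 − 571·1901 = -1088.
Check: 1901·207 + 357·(-1088) = 393507 − 388416 = 5091. ✓

x = 207, y = -1088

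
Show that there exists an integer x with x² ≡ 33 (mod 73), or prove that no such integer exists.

Apply Euler's criterion with the prime 73: 33 is a quadratic residue iff 33^36 ≡ 1 (mod 73), and a non-residue iff it is ≡ −1.
Squaring successively (mod 73): 33^2 = 1089 ≡ 67; 33^4 ≡ 67² = 4489 ≡ 36; 33^8 ≡ 36² = 1296 ≡ 55; 33^16 ≡ 55² = 3025 ≡ 32; 33^32 ≡ 32² = 1024 ≡ 2.
Since 36 = 32 + 4, 33^36 ≡ 2 · 36; multiplying out mod 73: 2·36 = 72 ≡ 72. Thus 33^36 ≡ 72 ≡ −1 (mod 73).
By Euler's criterion 33 is a quadratic non-residue mod 73: no x satisfies x² ≡ 33 (mod 73).

No such integer exists.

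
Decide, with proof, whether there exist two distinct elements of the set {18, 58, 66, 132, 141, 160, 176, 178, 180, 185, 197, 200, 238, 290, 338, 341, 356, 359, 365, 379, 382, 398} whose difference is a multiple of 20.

Yes: 18 and 58.

Both 18 and 58 leave remainder 18 on division by 20; their difference 40 = 2·20 is a multiple of 20.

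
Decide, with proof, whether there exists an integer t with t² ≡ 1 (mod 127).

Take t = 1. Then 1² = 1, and since 0 ≤ 1 < 127 this is already reduced: 1² ≡ 1 (mod 127).

t = 1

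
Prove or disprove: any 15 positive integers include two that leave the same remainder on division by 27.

Consider the 15 integers 12, 13, …, 26. They lie in distinct residue classes modulo 27, since 15 ≤ 27.
Hence this collection has no pair with equal remainders mod 27, disproving the claim.

No; for instance {12, 13, 14, 15, 16, 17, 18, 19, 20, 21, 22, 23, 24, 25, 26} is a counterexample.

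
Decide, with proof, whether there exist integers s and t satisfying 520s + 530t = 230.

s = 30, t = -29

Since gcd(520, 530) = 10 and 230 = 10·23, Bézout's identity guarantees a solution.
Dividing through by 10 reduces the equation to 52s + 53t = 23.
Euclidean algorithm: 53 = 1·52 + 1, 52 = 52·1 + 0.
Unwinding: 1 = 53 − 1·52, i.e. 52·(-1) + 53·1 = 1.
Scaling by 23 gives the particular solution (s, t) = (-23, 23).
The general solution is s = -23 + 53k, t = 23 − 52k; taking k = 1 gives the smaller pair s = 30, t = -29.
Check: 520·30 + 530·(-29) = 15600 − 15370 = 230. ✓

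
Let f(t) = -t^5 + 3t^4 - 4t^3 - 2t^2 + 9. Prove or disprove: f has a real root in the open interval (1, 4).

f(1) = 5 and f(4) = -535, which have opposite signs.
As a polynomial, f is continuous on every closed interval.
By the Intermediate Value Theorem f must vanish at some point of (1, 4).

Yes, f has a root in the interval.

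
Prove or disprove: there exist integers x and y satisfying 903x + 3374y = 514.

gcd(903, 3374) = 7, so every integer of the form 903x + 3374y is a multiple of 7.
However 514 leaves remainder 3 on division by 7.
So the equation is unsolvable over ℤ.

There are no such integers.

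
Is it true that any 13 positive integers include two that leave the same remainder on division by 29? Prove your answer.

Consider the 13 integers 68, 69, …, 80. They lie in distinct residue classes modulo 29, since 13 ≤ 29.
So no two of them leave the same remainder on division by 29; the claim fails for this set.

No; for instance {68, 69, 70, 71, 72, 73, 74, 75, 76, 77, 78, 79, 80} is a counterexample.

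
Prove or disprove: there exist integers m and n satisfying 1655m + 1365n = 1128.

There are no such integers.

Any value of 1655m + 1365n is a multiple of gcd(1655, 1365) = 5.
However 1128 leaves remainder 3 on division by 5.
Therefore 1655m + 1365n = 1128 has no solution in integers.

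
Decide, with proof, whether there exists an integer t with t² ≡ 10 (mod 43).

t = 15

t = 15 works: 15² = 225, and 225 − 10 = 215 = 5·43.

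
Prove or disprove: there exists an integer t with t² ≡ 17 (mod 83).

t = 10

Take t = 10. Then 10² = 100 = 1·83 + 17, so 10² ≡ 17 (mod 83).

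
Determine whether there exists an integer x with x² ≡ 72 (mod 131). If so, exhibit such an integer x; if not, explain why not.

131 is prime, so by Euler's criterion 72 is a square mod 131 iff 72^((131−1)/2) = 72^65 ≡ 1 (mod 131).
Squaring successively (mod 131): 72^2 = 5184 ≡ 75; 72^4 ≡ 75² = 5625 ≡ 123; 72^8 ≡ 123² = 15129 ≡ 64; 72^16 ≡ 64² = 4096 ≡ 35; 72^32 ≡ 35² = 1225 ≡ 46; 72^64 ≡ 46² = 2116 ≡ 20.
Since 65 = 64 + 1, 72^65 ≡ 20 · 72; multiplying out mod 131: 20·72 = 1440 ≡ 130. Thus 72^65 ≡ 130 ≡ −1 (mod 131).
The value −1 means 72 is a non-residue modulo 131, so x² ≡ 72 (mod 131) is impossible.

No, no such integer exists.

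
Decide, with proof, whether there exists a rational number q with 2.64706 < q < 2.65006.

Scale by 20: the interval becomes (52.94120, 53.00120), which contains the integer 53.
Dividing back, 2.64706 < 53/20 < 2.65006, and 53/20 is rational.

q = 53/20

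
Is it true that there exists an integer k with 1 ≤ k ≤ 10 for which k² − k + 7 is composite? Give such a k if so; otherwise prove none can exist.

At k = 5: 5² − 5 + 7 = 27 = 3·9, which is composite.

k = 5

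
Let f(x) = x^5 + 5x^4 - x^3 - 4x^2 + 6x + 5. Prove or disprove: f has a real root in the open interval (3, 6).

No such root exists.

f(3) = 608 and f(6) = 13937, both positive, so a sign-change argument is unavailable; we show f keeps this sign on the whole interval.
Substitute x = 3 + u, where 0 < u < 3 on the interval. Expanding, f(3 + u) = u^5 + 20u^4 + 149u^3 + 527u^2 + 900u + 608.
All 6 nonzero coefficients of this polynomial in u are positive; hence for u > 0 the value is a sum of positive terms (the constant 608 among them).
Therefore f(x) > 0 throughout (3, 6), and f has no zero there.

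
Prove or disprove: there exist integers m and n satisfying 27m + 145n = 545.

m = 90, n = -13

Since gcd(27, 145) = 1, every integer is an integer combination of 27 and 145.
Dividing repeatedly: 145 = 5·27 + 10, 27 = 2·10 + 7, 10 = 1·7 + 3, 7 = 2·3 + 1, 3 = 3·1 + 0.
Back-substituting, 1 = 7 − 2·3 = 7 − 2·(10 − 1·7) = −2·10 + 3·7 = −2·10 + 3·(27 − 2·10) = 3·27 − 8·10 = 3·27 − 8·(145 − 5·27) = −8·145 + 43·27; that is, 27·43 + 145·(-8) = 1.
Multiplying through by 545: m = 43·545 = 23435, n = (-8)·545 = -4360 is a solution.
Subtracting 161·145 from m and adding 161·27 to n gives the tidier solution (90, -13).
Indeed 27·90 + 145·(-13) = 2430 − 1885 = 545.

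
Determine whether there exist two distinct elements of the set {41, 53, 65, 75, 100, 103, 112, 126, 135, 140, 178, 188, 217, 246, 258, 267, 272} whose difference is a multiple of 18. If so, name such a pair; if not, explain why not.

Two integers differ by a multiple of 18 exactly when they have the same residue mod 18. The residues are 41↦5, 53↦17, 65↦11, 75↦3, 100↦10, 103↦13, 112↦4, 126↦0, 135↦9, 140↦14, 178↦16, 188↦8, 217↦1, 246↦12, 258↦6, 267↦15, 272↦2.
These 17 residues are pairwise different, hence no difference of two elements is divisible by 18.

There is no such pair.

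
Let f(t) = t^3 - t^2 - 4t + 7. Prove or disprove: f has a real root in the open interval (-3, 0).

f(-3) = -17 and f(0) = 7, which have opposite signs.
f is continuous everywhere (it is a polynomial), in particular on [-3, 0].
By the Intermediate Value Theorem, f takes the value 0 somewhere in the open interval.

Such a root exists.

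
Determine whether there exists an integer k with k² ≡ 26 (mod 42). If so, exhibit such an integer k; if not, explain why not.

Since 3 ∣ 42, a solution of k² ≡ 26 (mod 42) would also satisfy k² ≡ 26 ≡ 2 (mod 3).
Computing k² mod 3 for k = 0, 1, …, 1 (enough, by the symmetry k ↦ 3 − k) gives 0, 1.
The set of squares mod 3 is therefore {0, 1}, which does not contain 2.
Therefore k² ≡ 26 (mod 42) has no solution.

No, no such integer exists.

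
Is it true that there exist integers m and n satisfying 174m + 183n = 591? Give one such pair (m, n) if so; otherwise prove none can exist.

Every value of 174m + 183n is a multiple of gcd(174, 183) = 3; since 3 ∣ 591, solutions exist.
Dividing through by 3 reduces the equation to 58m + 61n = 197.
Run the Euclidean algorithm on 61 and 58: 61 = 1·58 + 3, 58 = 19·3 + 1, 3 = 3·1 + 0.
Back-substituting, 1 = 58 − 19·3 = 58 − 19·(61 − 1·58) = −19·61 + 20·58; that is, 58·20 + 61·(-19) = 1.
Scaling by 197 gives the particular solution (m, n) = (3940, -3743).
Shifting by a multiple of (61, −58) keeps it a solution: m = 3940 − 64·61 = 36, n = -3743 + 64·58 = -31.
Check: 174·36 + 183·(-31) = 6264 − 5673 = 591. ✓

m = 36, n = -31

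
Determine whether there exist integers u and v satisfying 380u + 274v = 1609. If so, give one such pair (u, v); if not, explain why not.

gcd(380, 274) = 2, so every integer of the form 380u + 274v is a multiple of 2.
However 1609 leaves remainder 1 on division by 2.
So the equation is unsolvable over ℤ.

No such integers exist.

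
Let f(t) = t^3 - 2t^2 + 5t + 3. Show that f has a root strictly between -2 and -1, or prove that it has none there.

No such root exists.

f(-2) = -23 and f(-1) = -5, both negative.
The derivative f'(t) = 3t^2 - 4t + 5 is a quadratic with discriminant (-4)² − 4·3·5 = -44 < 0; it never vanishes, so it is always positive (sign of the leading coefficient).
Hence f is strictly increasing on ℝ, and in particular on [-2, -1]. A strictly monotone function with same-sign endpoint values stays negative on the whole interval, so f has no zero in (-2, -1).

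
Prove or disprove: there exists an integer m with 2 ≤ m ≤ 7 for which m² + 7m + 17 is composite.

m = 7

At m = 7: 7² + 7·7 + 17 = 115 = 5·23, which is composite.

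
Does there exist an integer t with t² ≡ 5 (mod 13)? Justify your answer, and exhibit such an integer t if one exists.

There is no such integer.

Squares mod 13 repeat after t = 6 (as (−t)² = t²); for t = 0..6 they are 0, 1, 4, 9, 3, 12, 10.
So the quadratic residues mod 13 are {0, 1, 3, 4, 9, 10, 12}, and 5 is not among them.
Therefore t² ≡ 5 (mod 13) has no solution.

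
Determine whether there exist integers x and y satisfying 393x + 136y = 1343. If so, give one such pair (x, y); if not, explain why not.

393 and 136 are coprime, so 393x + 136y ranges over all of ℤ.
Dividing repeatedly: 393 = 2·136 + 121, 136 = 1·121 + 15, 121 = 8·15 + 1, 15 = 15·1 + 0.
Unwinding: 1 = 121 − 8·15 = 121 − 8·(136 − 1·121) = −8·136 + 9·121 = −8·136 + 9·(393 − 2·136) = 9·393 − 26·136, i.e. 393·9 + 136·(-26) = 1.
Scaling by 1343 gives the particular solution (x, y) = (12087, -34918).
Shifting by a multiple of (136, −393) keeps it a solution: x = 12087 − 88·136 = 119, y = -34918 + 88·393 = -334.
Check: 393·119 + 136·(-334) = 46767 − 45424 = 1343. ✓

x = 119, y = -334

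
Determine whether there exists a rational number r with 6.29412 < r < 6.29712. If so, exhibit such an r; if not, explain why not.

Scale by 27: the interval becomes (169.94124, 170.02224), which contains the integer 170.
Dividing back, 6.29412 < 170/27 < 6.29712, and 170/27 is rational.

r = 170/27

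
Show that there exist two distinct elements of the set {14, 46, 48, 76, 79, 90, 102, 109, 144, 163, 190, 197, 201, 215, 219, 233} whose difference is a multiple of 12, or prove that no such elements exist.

Yes: 46 and 190.

Both 46 and 190 leave remainder 10 on division by 12; their difference 144 = 12·12 is a multiple of 12.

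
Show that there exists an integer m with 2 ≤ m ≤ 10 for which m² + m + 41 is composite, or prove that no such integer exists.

The values for m = 2, 3, …, 10 are 47, 53, 61, 71, 83, 97, 113, 131, 151, and each of these is prime.
So no value in the range makes the expression composite.

There is no such integer m in that range.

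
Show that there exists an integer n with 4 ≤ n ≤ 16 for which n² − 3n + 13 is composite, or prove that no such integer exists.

At n = 16: 16² − 3·16 + 13 = 221 = 13·17, which is composite.

n = 16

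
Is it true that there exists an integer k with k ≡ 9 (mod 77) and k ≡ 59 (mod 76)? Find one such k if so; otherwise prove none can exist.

gcd(77, 76) = 1, so the Chinese Remainder Theorem guarantees exactly one residue class mod 5852 satisfying both.
Any solution of the first congruence is k = 9 + 77t; substituting into the second, 77t ≡ 59 − 9 ≡ 50 (mod 76).
77 ≡ 1 (mod 76), so this reads 1t ≡ 50 (mod 76). So t ≡ 50 (mod 76).
Taking t = 50 gives k = 9 + 77·50 = 3859.
Check: 3859 mod 77 = 9, 3859 mod 76 = 59. ✓

k = 3859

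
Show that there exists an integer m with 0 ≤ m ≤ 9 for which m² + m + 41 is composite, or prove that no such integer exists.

The values for m = 0, 1, …, 9 are 41, 43, 47, 53, 61, 71, 83, 97, 113, 131, and each of these is prime.
So no value in the range makes the expression composite.

No, no such integer m in that range exists.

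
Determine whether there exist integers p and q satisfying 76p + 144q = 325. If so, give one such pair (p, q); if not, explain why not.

gcd(76, 144) = 4, so every integer of the form 76p + 144q is a multiple of 4.
But 325 is not a multiple of 4 (it leaves remainder 1).
Therefore 76p + 144q = 325 has no solution in integers.

There are no such integers.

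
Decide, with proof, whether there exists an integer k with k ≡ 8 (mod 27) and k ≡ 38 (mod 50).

k = 1088

Since 27 and 50 share no common factor, CRT says the pair of congruences has a solution (unique mod 1350).
Any solution of the first congruence is k = 8 + 27t; substituting into the second, 27t ≡ 38 − 8 ≡ 30 (mod 50).
To invert 27 modulo 50: 50 = 1·27 + 23, 27 = 1·23 + 4, 23 = 5·4 + 3, 4 = 1·3 + 1, 3 = 3·1 + 0, and unwinding, 1 = 4 − 1·3 = 4 − (23 − 5·4) = −23 + 6·4 = −23 + 6·(27 − 1·23) = 6·27 − 7·23 = 6·27 − 7·(50 − 1·27) = −7·50 + 13·27. Thus 27⁻¹ ≡ 13 (mod 50).
Multiplying by 13: t ≡ 13·30 = 390 ≡ 40 (mod 50).
Taking t = 40 gives k = 8 + 27·40 = 1088.
Indeed 1088 ≡ 8 (mod 27) and 1088 ≡ 38 (mod 50).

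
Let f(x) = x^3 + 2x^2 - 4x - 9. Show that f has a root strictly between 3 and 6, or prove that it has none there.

f(3) = 24 and f(6) = 255, both positive, so a sign-change argument is unavailable; we show f keeps this sign on the whole interval.
Shift to the endpoint 3: with x = 3 + u (0 < u < 3), one computes f(3 + u) = u^3 + 11u^2 + 35u + 24.
The nonzero coefficients here are all positive, so for u > 0 every term is positive (or zero), and the constant term 24 is strictly positive.
So f is strictly positive on (3, 6); no root exists in the interval.

f has no root in that interval.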